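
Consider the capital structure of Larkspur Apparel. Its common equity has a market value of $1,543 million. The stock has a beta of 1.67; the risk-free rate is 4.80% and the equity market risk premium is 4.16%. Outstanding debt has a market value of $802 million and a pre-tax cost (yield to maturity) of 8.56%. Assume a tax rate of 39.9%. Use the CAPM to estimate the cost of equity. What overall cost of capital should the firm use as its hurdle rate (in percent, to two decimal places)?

Cost of equity via CAPM: Re = 4.8% + 1.67 × 4.16% = 11.7472%.
Total capital V = 1543 + 802 = 2345.
Equity: weight = 1543/2345 = 0.6580; cost = 11.7472%.
Debt: weight = 802/2345 = 0.3420; after-tax cost = 8.56% × (1 − 39.9%) = 5.1446%.
WACC = 0.6580 × 11.7472% + 0.3420 × 5.1446% = 9.4891%.

9.49%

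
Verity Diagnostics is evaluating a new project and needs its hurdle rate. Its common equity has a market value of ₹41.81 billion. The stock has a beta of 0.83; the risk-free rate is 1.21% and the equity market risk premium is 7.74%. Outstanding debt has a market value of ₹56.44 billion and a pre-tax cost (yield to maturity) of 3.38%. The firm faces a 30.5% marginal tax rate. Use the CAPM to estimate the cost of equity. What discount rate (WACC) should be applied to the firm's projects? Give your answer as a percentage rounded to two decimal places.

Cost of equity via CAPM: Re = 1.21% + 0.83 × 7.74% = 7.6342%.
Total capital V = 41.81 + 56.44 = 98.25.
Equity: weight = 41.81/98.25 = 0.4255; cost = 7.6342%.
Debt: weight = 56.44/98.25 = 0.5745; after-tax cost = 3.38% × (1 − 30.5%) = 2.3491%.
WACC = 0.4255 × 7.6342% + 0.5745 × 2.3491% = 4.5982%.

4.60%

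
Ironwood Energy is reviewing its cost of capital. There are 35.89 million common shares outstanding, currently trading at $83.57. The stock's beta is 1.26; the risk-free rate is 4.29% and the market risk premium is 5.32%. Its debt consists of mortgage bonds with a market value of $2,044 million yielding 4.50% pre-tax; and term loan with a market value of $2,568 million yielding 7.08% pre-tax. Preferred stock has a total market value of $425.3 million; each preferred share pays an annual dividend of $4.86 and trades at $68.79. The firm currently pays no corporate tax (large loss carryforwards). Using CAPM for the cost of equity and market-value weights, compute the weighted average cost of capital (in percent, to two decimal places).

7.88%

Cost of equity via CAPM: Re = 4.29% + 1.26 × 5.32% = 10.9932%.
Cost of preferred: Rp = 4.86 / 68.79 = 7.0650%.
Market value of equity E = 83.57 × 35.89m = 2999.3273m.
Total capital V = 2999.3273 + 425.3 + 2044 + 2568 = 8036.6273.
Equity: weight = 2999.3273/8036.6273 = 0.3732; cost = 10.9932%.
Preferred: weight = 425.3/8036.6273 = 0.0529; cost = 7.065%.
Mortgage bonds: weight = 2044/8036.6273 = 0.2543; after-tax cost = 4.5% × (1 − 0%) = 4.5000%.
Term loan: weight = 2568/8036.6273 = 0.3195; after-tax cost = 7.08% × (1 − 0%) = 7.0800%.
WACC = 0.3732 × 10.9932% + 0.0529 × 7.0650% + 0.2543 × 4.5000% + 0.3195 × 7.0800% = 7.8835%.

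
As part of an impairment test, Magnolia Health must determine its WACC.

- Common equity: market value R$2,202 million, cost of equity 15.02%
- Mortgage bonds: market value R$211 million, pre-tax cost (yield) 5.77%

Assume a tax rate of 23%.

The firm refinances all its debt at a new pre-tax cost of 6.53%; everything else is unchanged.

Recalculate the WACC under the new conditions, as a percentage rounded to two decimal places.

After the change:
Total capital V = 2202 + 211 = 2413.
Equity: weight = 2202/2413 = 0.9126; cost = 15.02%.
Mortgage bonds: weight = 211/2413 = 0.0874; after-tax cost = 6.53% × (1 − 23%) = 5.0281%.
WACC = 0.9126 × 15.0200% + 0.0874 × 5.0281% = 14.1463%.

14.15%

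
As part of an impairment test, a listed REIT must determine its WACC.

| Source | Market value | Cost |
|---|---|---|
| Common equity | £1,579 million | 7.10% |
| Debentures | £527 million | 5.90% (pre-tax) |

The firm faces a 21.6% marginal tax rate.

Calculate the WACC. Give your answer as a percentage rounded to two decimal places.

6.48%

Total capital V = 1579 + 527 = 2106.
Equity: weight = 1579/2106 = 0.7498; cost = 7.1%.
Debentures: weight = 527/2106 = 0.2502; after-tax cost = 5.9% × (1 − 21.6%) = 4.6256%.
WACC = 0.7498 × 7.1000% + 0.2502 × 4.6256% = 6.4808%.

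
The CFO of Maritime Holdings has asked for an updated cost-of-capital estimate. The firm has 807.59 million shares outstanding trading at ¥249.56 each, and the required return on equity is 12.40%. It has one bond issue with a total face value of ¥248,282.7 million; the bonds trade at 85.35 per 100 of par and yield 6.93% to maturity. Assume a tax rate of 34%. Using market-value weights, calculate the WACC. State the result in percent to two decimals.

8.39%

Market value of equity E = 249.56 × 807.59m = 201542.1604m. Market value of debt D = 248282.7m × 85.35/100 = 211909.28445m.
Total capital V = 201542.1604 + 211909.28445 = 413451.44485.
Equity: weight = 201542.1604/413451.44485 = 0.4875; cost = 12.4%.
Bonds outstanding: weight = 211909.28445/413451.44485 = 0.5125; after-tax cost = 6.93% × (1 − 34%) = 4.5738%.
WACC = 0.4875 × 12.4000% + 0.5125 × 4.5738% = 8.3888%.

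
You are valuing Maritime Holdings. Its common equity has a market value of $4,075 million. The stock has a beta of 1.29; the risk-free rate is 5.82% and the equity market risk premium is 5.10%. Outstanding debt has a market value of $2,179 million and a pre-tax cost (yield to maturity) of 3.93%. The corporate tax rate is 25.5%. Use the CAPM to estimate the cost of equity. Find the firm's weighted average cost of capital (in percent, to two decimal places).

Cost of equity via CAPM: Re = 5.82% + 1.29 × 5.1% = 12.3990%.
Total capital V = 4075 + 2179 = 6254.
Equity: weight = 4075/6254 = 0.6516; cost = 12.399%.
Debt: weight = 2179/6254 = 0.3484; after-tax cost = 3.93% × (1 − 25.5%) = 2.9279%.
WACC = 0.6516 × 12.3990% + 0.3484 × 2.9279% = 9.0991%.

9.10%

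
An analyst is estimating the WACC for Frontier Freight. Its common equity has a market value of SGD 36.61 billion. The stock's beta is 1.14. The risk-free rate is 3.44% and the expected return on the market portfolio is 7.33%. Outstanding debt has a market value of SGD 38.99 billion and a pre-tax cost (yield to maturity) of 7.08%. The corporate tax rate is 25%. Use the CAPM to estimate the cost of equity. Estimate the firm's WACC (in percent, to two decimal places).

6.55%

Market risk premium = 7.33% − 3.44% = 3.89%.
Cost of equity via CAPM: Re = 3.44% + 1.14 × 3.89% = 7.8746%.
Total capital V = 36.61 + 38.99 = 75.6.
Equity: weight = 36.61/75.6 = 0.4843; cost = 7.8746%.
Debt: weight = 38.99/75.6 = 0.5157; after-tax cost = 7.08% × (1 − 25%) = 5.3100%.
WACC = 0.4843 × 7.8746% + 0.5157 × 5.3100% = 6.5519%.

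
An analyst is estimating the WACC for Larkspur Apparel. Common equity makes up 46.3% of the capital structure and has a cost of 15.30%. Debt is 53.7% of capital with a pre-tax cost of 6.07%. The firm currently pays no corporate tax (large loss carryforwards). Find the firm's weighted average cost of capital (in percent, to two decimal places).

10.34%

After-tax cost of debt = 6.07% × (1 − 0%) = 6.0700%.
WACC = 0.463 × 15.3000% + 0.537 × 6.0700% = 10.3435%.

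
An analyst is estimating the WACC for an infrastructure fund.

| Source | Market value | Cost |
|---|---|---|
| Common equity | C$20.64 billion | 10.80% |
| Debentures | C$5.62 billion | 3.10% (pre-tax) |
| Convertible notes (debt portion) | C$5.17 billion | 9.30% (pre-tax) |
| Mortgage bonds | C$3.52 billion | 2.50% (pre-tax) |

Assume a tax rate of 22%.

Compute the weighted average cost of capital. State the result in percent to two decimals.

8.04%

Total capital V = 20.64 + 5.62 + 5.17 + 3.52 = 34.95.
Equity: weight = 20.64/34.95 = 0.5906; cost = 10.8%.
Debentures: weight = 5.62/34.95 = 0.1608; after-tax cost = 3.1% × (1 − 22%) = 2.4180%.
Convertible notes (debt portion): weight = 5.17/34.95 = 0.1479; after-tax cost = 9.3% × (1 − 22%) = 7.2540%.
Mortgage bonds: weight = 3.52/34.95 = 0.1007; after-tax cost = 2.5% × (1 − 22%) = 1.9500%.
WACC = 0.5906 × 10.8000% + 0.1608 × 2.4180% + 0.1479 × 7.2540% + 0.1007 × 1.9500% = 8.0363%.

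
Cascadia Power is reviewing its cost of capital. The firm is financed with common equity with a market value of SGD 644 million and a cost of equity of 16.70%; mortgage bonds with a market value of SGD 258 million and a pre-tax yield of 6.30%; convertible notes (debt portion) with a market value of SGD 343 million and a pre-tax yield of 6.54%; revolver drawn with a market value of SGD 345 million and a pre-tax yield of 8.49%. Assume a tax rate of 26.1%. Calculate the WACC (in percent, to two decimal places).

Total capital V = 644 + 258 + 343 + 345 = 1590.
Equity: weight = 644/1590 = 0.4050; cost = 16.7%.
Mortgage bonds: weight = 258/1590 = 0.1623; after-tax cost = 6.3% × (1 − 26.1%) = 4.6557%.
Convertible notes (debt portion): weight = 343/1590 = 0.2157; after-tax cost = 6.54% × (1 − 26.1%) = 4.8331%.
Revolver drawn: weight = 345/1590 = 0.2170; after-tax cost = 8.49% × (1 − 26.1%) = 6.2741%.
WACC = 0.4050 × 16.7000% + 0.1623 × 4.6557% + 0.2157 × 4.8331% + 0.2170 × 6.2741% = 9.9234%.

9.92%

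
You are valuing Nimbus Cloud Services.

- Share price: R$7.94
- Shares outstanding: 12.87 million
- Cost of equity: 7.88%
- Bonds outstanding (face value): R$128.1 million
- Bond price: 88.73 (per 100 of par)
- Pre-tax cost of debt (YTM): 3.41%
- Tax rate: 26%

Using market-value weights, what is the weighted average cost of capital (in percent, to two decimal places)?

5.06%

Market value of equity E = 7.94 × 12.87m = 102.1878m. Market value of debt D = 128.1m × 88.73/100 = 113.66313m.
Total capital V = 102.1878 + 113.66313 = 215.85093.
Equity: weight = 102.1878/215.85093 = 0.4734; cost = 7.88%.
Bonds outstanding: weight = 113.66313/215.85093 = 0.5266; after-tax cost = 3.41% × (1 − 26%) = 2.5234%.
WACC = 0.4734 × 7.8800% + 0.5266 × 2.5234% = 5.0593%.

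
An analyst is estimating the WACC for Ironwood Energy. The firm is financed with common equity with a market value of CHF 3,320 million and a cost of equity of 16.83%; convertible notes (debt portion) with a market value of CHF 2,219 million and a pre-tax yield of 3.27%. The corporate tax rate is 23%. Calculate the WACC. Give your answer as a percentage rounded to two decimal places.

Total capital V = 3320 + 2219 = 5539.
Equity: weight = 3320/5539 = 0.5994; cost = 16.83%.
Convertible notes (debt portion): weight = 2219/5539 = 0.4006; after-tax cost = 3.27% × (1 − 23%) = 2.5179%.
WACC = 0.5994 × 16.8300% + 0.4006 × 2.5179% = 11.0964%.

11.10%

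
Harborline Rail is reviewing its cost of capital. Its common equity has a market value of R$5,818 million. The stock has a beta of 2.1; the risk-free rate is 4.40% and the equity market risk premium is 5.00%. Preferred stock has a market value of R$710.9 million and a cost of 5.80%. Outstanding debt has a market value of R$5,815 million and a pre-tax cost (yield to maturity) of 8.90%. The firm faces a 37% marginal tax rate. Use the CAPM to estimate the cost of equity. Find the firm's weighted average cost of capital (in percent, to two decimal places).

10.00%

Cost of equity via CAPM: Re = 4.4% + 2.1 × 5.0% = 14.9000%.
Total capital V = 5818 + 710.9 + 5815 = 12343.9.
Equity: weight = 5818/12343.9 = 0.4713; cost = 14.9%.
Preferred: weight = 710.9/12343.9 = 0.0576; cost = 5.8%.
Debt: weight = 5815/12343.9 = 0.4711; after-tax cost = 8.9% × (1 − 37%) = 5.6070%.
WACC = 0.4713 × 14.9000% + 0.0576 × 5.8000% + 0.4711 × 5.6070% = 9.9981%.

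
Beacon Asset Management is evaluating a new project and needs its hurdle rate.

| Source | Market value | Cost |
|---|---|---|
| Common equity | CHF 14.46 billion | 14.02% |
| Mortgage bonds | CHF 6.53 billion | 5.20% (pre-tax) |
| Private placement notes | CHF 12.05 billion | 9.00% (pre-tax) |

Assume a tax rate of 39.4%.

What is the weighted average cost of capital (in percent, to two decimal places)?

Total capital V = 14.46 + 6.53 + 12.05 = 33.04.
Equity: weight = 14.46/33.04 = 0.4377; cost = 14.02%.
Mortgage bonds: weight = 6.53/33.04 = 0.1976; after-tax cost = 5.2% × (1 − 39.4%) = 3.1512%.
Private placement notes: weight = 12.05/33.04 = 0.3647; after-tax cost = 9% × (1 − 39.4%) = 5.4540%.
WACC = 0.4377 × 14.0200% + 0.1976 × 3.1512% + 0.3647 × 5.4540% = 8.7478%.

8.75%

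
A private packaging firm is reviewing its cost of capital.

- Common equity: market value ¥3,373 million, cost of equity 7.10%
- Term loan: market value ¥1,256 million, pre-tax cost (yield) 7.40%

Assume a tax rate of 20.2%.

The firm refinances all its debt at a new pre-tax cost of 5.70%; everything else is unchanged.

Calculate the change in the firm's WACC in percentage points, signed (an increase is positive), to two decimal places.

-0.37 pp

Current WACC:
Total capital V = 3373 + 1256 = 4629.
Equity: weight = 3373/4629 = 0.7287; cost = 7.1%.
Term loan: weight = 1256/4629 = 0.2713; after-tax cost = 7.4% × (1 − 20.2%) = 5.9052%.
WACC = 0.7287 × 7.1000% + 0.2713 × 5.9052% = 6.7758%.
After the change:
Total capital V = 3373 + 1256 = 4629.
Equity: weight = 3373/4629 = 0.7287; cost = 7.1%.
Term loan: weight = 1256/4629 = 0.2713; after-tax cost = 5.7% × (1 − 20.2%) = 4.5486%.
WACC = 0.7287 × 7.1000% + 0.2713 × 4.5486% = 6.4077%.
Change in WACC = 6.4077% − 6.7758% = -0.3681 pp.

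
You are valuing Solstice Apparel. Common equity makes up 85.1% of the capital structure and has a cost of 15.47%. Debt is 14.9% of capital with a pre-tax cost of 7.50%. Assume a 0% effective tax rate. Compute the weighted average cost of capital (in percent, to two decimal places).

After-tax cost of debt = 7.5% × (1 − 0%) = 7.5000%.
WACC = 0.851 × 15.4700% + 0.149 × 7.5000% = 14.2825%.

14.28%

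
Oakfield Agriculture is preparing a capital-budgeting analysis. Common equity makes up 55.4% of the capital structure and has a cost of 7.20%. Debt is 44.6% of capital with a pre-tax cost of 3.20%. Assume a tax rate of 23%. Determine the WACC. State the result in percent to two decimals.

After-tax cost of debt = 3.2% × (1 − 23%) = 2.4640%.
WACC = 0.554 × 7.2000% + 0.446 × 2.4640% = 5.0877%.

5.09%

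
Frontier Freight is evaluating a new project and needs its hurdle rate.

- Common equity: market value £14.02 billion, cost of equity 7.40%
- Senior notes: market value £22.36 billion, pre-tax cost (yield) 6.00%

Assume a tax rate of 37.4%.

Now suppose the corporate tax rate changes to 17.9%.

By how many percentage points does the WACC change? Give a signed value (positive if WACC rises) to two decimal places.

+0.72 pp

Current WACC:
Total capital V = 14.02 + 22.36 = 36.38.
Equity: weight = 14.02/36.38 = 0.3854; cost = 7.4%.
Senior notes: weight = 22.36/36.38 = 0.6146; after-tax cost = 6% × (1 − 37.4%) = 3.7560%.
WACC = 0.3854 × 7.4000% + 0.6146 × 3.7560% = 5.1603%.
After the change:
Total capital V = 14.02 + 22.36 = 36.38.
Equity: weight = 14.02/36.38 = 0.3854; cost = 7.4%.
Senior notes: weight = 22.36/36.38 = 0.6146; after-tax cost = 6% × (1 − 17.9%) = 4.9260%.
WACC = 0.3854 × 7.4000% + 0.6146 × 4.9260% = 5.8794%.
Change in WACC = 5.8794% − 5.1603% = 0.7191 pp.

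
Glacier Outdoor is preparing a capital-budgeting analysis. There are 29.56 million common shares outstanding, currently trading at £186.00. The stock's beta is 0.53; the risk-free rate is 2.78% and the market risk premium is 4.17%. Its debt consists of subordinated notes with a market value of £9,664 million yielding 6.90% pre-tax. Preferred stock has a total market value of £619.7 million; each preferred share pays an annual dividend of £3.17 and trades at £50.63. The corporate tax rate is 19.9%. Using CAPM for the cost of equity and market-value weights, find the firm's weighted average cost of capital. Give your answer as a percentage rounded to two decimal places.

5.37%

Cost of equity via CAPM: Re = 2.78% + 0.53 × 4.17% = 4.9901%.
Cost of preferred: Rp = 3.17 / 50.63 = 6.2611%.
Market value of equity E = 186.0 × 29.56m = 5498.16m.
Total capital V = 5498.16 + 619.7 + 9664 = 15781.86.
Equity: weight = 5498.16/15781.86 = 0.3484; cost = 4.9901%.
Preferred: weight = 619.7/15781.86 = 0.0393; cost = 6.2611%.
Subordinated notes: weight = 9664/15781.86 = 0.6123; after-tax cost = 6.9% × (1 − 19.9%) = 5.5269%.
WACC = 0.3484 × 4.9901% + 0.0393 × 6.2611% + 0.6123 × 5.5269% = 5.3687%.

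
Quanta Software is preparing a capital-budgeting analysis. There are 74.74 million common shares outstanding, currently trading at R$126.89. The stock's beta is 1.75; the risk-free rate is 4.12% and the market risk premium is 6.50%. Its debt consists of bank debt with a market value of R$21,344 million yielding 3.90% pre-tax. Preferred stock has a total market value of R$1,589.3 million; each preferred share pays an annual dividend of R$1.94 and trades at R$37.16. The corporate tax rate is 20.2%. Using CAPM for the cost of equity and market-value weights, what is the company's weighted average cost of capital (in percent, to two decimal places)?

Cost of equity via CAPM: Re = 4.12% + 1.75 × 6.5% = 15.4950%.
Cost of preferred: Rp = 1.94 / 37.16 = 5.2207%.
Market value of equity E = 126.89 × 74.74m = 9483.7586m.
Total capital V = 9483.7586 + 1589.3 + 21344 = 32417.0586.
Equity: weight = 9483.7586/32417.0586 = 0.2926; cost = 15.495%.
Preferred: weight = 1589.3/32417.0586 = 0.0490; cost = 5.2207%.
Bank debt: weight = 21344/32417.0586 = 0.6584; after-tax cost = 3.9% × (1 − 20.2%) = 3.1122%.
WACC = 0.2926 × 15.4950% + 0.0490 × 5.2207% + 0.6584 × 3.1122% = 6.8382%.

6.84%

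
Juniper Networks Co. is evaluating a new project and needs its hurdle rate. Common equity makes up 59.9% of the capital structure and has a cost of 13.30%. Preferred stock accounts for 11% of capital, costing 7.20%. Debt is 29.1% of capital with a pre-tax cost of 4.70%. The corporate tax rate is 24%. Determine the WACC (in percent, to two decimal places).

After-tax cost of debt = 4.7% × (1 − 24%) = 3.5720%.
WACC = 0.599 × 13.3000% + 0.110 × 7.2000% + 0.291 × 3.5720% = 9.7982%.

9.80%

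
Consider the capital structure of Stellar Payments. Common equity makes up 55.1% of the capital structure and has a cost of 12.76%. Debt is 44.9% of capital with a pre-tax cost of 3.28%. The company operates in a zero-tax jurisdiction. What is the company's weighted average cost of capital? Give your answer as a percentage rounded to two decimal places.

8.50%

After-tax cost of debt = 3.28% × (1 − 0%) = 3.2800%.
WACC = 0.551 × 12.7600% + 0.449 × 3.2800% = 8.5035%.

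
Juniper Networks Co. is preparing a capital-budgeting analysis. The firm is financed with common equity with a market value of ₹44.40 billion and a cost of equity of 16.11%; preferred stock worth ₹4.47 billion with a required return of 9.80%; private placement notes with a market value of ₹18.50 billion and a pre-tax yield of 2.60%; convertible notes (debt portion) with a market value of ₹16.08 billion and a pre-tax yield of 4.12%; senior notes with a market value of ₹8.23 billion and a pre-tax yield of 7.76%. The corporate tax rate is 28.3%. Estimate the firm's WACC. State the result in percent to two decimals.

9.67%

Total capital V = 44.4 + 4.47 + 18.5 + 16.08 + 8.23 = 91.68.
Equity: weight = 44.4/91.68 = 0.4843; cost = 16.11%.
Preferred: weight = 4.47/91.68 = 0.0488; cost = 9.8%.
Private placement notes: weight = 18.5/91.68 = 0.2018; after-tax cost = 2.6% × (1 − 28.3%) = 1.8642%.
Convertible notes (debt portion): weight = 16.08/91.68 = 0.1754; after-tax cost = 4.12% × (1 − 28.3%) = 2.9540%.
Senior notes: weight = 8.23/91.68 = 0.0898; after-tax cost = 7.76% × (1 − 28.3%) = 5.5639%.
WACC = 0.4843 × 16.1100% + 0.0488 × 9.8000% + 0.2018 × 1.8642% + 0.1754 × 2.9540% + 0.0898 × 5.5639% = 9.6735%.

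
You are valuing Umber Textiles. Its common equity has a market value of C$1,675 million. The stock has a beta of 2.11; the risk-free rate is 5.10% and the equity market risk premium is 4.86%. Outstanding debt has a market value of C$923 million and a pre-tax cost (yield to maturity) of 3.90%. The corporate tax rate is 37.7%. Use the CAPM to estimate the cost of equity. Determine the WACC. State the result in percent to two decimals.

10.76%

Cost of equity via CAPM: Re = 5.1% + 2.11 × 4.86% = 15.3546%.
Total capital V = 1675 + 923 = 2598.
Equity: weight = 1675/2598 = 0.6447; cost = 15.3546%.
Debt: weight = 923/2598 = 0.3553; after-tax cost = 3.9% × (1 − 37.7%) = 2.4297%.
WACC = 0.6447 × 15.3546% + 0.3553 × 2.4297% = 10.7627%.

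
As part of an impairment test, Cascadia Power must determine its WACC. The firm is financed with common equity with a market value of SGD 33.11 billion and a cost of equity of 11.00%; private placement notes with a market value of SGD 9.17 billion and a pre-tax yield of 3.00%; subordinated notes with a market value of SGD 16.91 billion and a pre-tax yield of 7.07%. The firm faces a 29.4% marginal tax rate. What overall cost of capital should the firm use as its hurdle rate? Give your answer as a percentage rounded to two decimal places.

Total capital V = 33.11 + 9.17 + 16.91 = 59.19.
Equity: weight = 33.11/59.19 = 0.5594; cost = 11%.
Private placement notes: weight = 9.17/59.19 = 0.1549; after-tax cost = 3% × (1 − 29.4%) = 2.1180%.
Subordinated notes: weight = 16.91/59.19 = 0.2857; after-tax cost = 7.07% × (1 − 29.4%) = 4.9914%.
WACC = 0.5594 × 11.0000% + 0.1549 × 2.1180% + 0.2857 × 4.9914% = 7.9074%.

7.91%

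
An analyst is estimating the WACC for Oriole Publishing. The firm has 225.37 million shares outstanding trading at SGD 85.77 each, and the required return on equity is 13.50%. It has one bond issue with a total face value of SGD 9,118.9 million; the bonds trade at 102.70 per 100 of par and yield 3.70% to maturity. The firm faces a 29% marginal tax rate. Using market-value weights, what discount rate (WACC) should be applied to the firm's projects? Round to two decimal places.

Market value of equity E = 85.77 × 225.37m = 19329.9849m. Market value of debt D = 9118.9m × 102.7/100 = 9365.1103m.
Total capital V = 19329.9849 + 9365.1103 = 28695.0952.
Equity: weight = 19329.9849/28695.0952 = 0.6736; cost = 13.5%.
Bonds outstanding: weight = 9365.1103/28695.0952 = 0.3264; after-tax cost = 3.7% × (1 − 29%) = 2.6270%.
WACC = 0.6736 × 13.5000% + 0.3264 × 2.6270% = 9.9514%.

9.95%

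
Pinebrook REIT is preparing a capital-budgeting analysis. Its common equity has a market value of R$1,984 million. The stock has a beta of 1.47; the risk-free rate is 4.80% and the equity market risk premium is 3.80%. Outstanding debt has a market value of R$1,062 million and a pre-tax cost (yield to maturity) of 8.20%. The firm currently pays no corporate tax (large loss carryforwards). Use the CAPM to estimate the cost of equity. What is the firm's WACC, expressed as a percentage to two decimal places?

Cost of equity via CAPM: Re = 4.8% + 1.47 × 3.8% = 10.3860%.
Total capital V = 1984 + 1062 = 3046.
Equity: weight = 1984/3046 = 0.6513; cost = 10.386%.
Debt: weight = 1062/3046 = 0.3487; after-tax cost = 8.2% × (1 − 0%) = 8.2000%.
WACC = 0.6513 × 10.3860% + 0.3487 × 8.2000% = 9.6238%.

9.62%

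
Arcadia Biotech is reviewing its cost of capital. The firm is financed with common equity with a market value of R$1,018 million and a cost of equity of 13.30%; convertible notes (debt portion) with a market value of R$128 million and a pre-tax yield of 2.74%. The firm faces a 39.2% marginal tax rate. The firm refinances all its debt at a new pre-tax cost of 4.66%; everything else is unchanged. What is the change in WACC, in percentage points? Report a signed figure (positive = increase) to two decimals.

Current WACC:
Total capital V = 1018 + 128 = 1146.
Equity: weight = 1018/1146 = 0.8883; cost = 13.3%.
Convertible notes (debt portion): weight = 128/1146 = 0.1117; after-tax cost = 2.74% × (1 − 39.2%) = 1.6659%.
WACC = 0.8883 × 13.3000% + 0.1117 × 1.6659% = 12.0006%.
After the change:
Total capital V = 1018 + 128 = 1146.
Equity: weight = 1018/1146 = 0.8883; cost = 13.3%.
Convertible notes (debt portion): weight = 128/1146 = 0.1117; after-tax cost = 4.66% × (1 − 39.2%) = 2.8333%.
WACC = 0.8883 × 13.3000% + 0.1117 × 2.8333% = 12.1309%.
Change in WACC = 12.1309% − 12.0006% = 0.1304 pp.

+0.13 pp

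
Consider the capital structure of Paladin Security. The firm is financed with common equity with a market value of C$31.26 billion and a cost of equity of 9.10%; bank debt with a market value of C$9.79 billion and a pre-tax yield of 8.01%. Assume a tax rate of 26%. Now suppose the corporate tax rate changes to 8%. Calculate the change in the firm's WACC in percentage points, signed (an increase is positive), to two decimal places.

Current WACC:
Total capital V = 31.26 + 9.79 = 41.05.
Equity: weight = 31.26/41.05 = 0.7615; cost = 9.1%.
Bank debt: weight = 9.79/41.05 = 0.2385; after-tax cost = 8.01% × (1 − 26%) = 5.9274%.
WACC = 0.7615 × 9.1000% + 0.2385 × 5.9274% = 8.3434%.
After the change:
Total capital V = 31.26 + 9.79 = 41.05.
Equity: weight = 31.26/41.05 = 0.7615; cost = 9.1%.
Bank debt: weight = 9.79/41.05 = 0.2385; after-tax cost = 8.01% × (1 − 8%) = 7.3692%.
WACC = 0.7615 × 9.1000% + 0.2385 × 7.3692% = 8.6872%.
Change in WACC = 8.6872% − 8.3434% = 0.3439 pp.

+0.34 pp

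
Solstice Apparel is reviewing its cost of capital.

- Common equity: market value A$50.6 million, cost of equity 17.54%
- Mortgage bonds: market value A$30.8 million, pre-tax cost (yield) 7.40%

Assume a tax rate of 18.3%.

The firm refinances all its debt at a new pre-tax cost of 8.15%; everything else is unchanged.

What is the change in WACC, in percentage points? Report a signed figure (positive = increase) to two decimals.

+0.23 pp

Current WACC:
Total capital V = 50.6 + 30.8 = 81.4.
Equity: weight = 50.6/81.4 = 0.6216; cost = 17.54%.
Mortgage bonds: weight = 30.8/81.4 = 0.3784; after-tax cost = 7.4% × (1 − 18.3%) = 6.0458%.
WACC = 0.6216 × 17.5400% + 0.3784 × 6.0458% = 13.1908%.
After the change:
Total capital V = 50.6 + 30.8 = 81.4.
Equity: weight = 50.6/81.4 = 0.6216; cost = 17.54%.
Mortgage bonds: weight = 30.8/81.4 = 0.3784; after-tax cost = 8.15% × (1 − 18.3%) = 6.6585%.
WACC = 0.6216 × 17.5400% + 0.3784 × 6.6585% = 13.4227%.
Change in WACC = 13.4227% − 13.1908% = 0.2319 pp.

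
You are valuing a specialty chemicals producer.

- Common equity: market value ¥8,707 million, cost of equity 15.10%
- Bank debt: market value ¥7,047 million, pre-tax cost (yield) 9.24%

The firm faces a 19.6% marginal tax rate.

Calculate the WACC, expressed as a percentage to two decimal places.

Total capital V = 8707 + 7047 = 15754.
Equity: weight = 8707/15754 = 0.5527; cost = 15.1%.
Bank debt: weight = 7047/15754 = 0.4473; after-tax cost = 9.24% × (1 − 19.6%) = 7.4290%.
WACC = 0.5527 × 15.1000% + 0.4473 × 7.4290% = 11.6686%.

11.67%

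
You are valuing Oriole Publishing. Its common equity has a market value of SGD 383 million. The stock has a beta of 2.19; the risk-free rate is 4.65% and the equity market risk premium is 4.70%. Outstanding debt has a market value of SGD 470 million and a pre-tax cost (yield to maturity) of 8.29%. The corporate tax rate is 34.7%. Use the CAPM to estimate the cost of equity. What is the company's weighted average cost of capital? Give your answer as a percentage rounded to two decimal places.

9.69%

Cost of equity via CAPM: Re = 4.65% + 2.19 × 4.7% = 14.9430%.
Total capital V = 383 + 470 = 853.
Equity: weight = 383/853 = 0.4490; cost = 14.943%.
Debt: weight = 470/853 = 0.5510; after-tax cost = 8.29% × (1 − 34.7%) = 5.4134%.
WACC = 0.4490 × 14.9430% + 0.5510 × 5.4134% = 9.6922%.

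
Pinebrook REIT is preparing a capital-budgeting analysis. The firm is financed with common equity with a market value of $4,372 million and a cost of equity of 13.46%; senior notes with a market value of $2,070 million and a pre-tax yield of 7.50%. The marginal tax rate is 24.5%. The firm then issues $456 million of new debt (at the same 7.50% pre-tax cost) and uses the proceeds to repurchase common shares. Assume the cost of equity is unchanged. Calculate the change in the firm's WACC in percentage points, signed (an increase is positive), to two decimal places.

Current WACC:
Total capital V = 4372 + 2070 = 6442.
Equity: weight = 4372/6442 = 0.6787; cost = 13.46%.
Senior notes: weight = 2070/6442 = 0.3213; after-tax cost = 7.5% × (1 − 24.5%) = 5.6625%.
WACC = 0.6787 × 13.4600% + 0.3213 × 5.6625% = 10.9544%.
After the change:
Total capital V = 3916 + 2526 = 6442.
Equity: weight = 3916/6442 = 0.6079; cost = 13.46%.
Senior notes: weight = 2526/6442 = 0.3921; after-tax cost = 7.5% × (1 − 24.5%) = 5.6625%.
WACC = 0.6079 × 13.4600% + 0.3921 × 5.6625% = 10.4025%.
Change in WACC = 10.4025% − 10.9544% = -0.5519 pp.

-0.55 pp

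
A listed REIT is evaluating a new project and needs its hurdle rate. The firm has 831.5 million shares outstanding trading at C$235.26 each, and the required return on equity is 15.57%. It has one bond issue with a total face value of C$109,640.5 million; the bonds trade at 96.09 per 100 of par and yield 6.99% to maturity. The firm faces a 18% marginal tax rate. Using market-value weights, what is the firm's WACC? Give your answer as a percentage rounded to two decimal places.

Market value of equity E = 235.26 × 831.5m = 195618.69m. Market value of debt D = 109640.5m × 96.09/100 = 105353.55645m.
Total capital V = 195618.69 + 105353.55645 = 300972.24645.
Equity: weight = 195618.69/300972.24645 = 0.6500; cost = 15.57%.
Bonds outstanding: weight = 105353.55645/300972.24645 = 0.3500; after-tax cost = 6.99% × (1 − 18%) = 5.7318%.
WACC = 0.6500 × 15.5700% + 0.3500 × 5.7318% = 12.1262%.

12.13%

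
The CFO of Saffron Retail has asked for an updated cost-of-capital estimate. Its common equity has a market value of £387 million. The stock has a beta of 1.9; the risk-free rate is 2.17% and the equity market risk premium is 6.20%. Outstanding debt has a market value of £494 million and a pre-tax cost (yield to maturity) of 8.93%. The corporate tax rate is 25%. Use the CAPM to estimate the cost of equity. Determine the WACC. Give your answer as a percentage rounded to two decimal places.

Cost of equity via CAPM: Re = 2.17% + 1.9 × 6.2% = 13.9500%.
Total capital V = 387 + 494 = 881.
Equity: weight = 387/881 = 0.4393; cost = 13.95%.
Debt: weight = 494/881 = 0.5607; after-tax cost = 8.93% × (1 − 25%) = 6.6975%.
WACC = 0.4393 × 13.9500% + 0.5607 × 6.6975% = 9.8833%.

9.88%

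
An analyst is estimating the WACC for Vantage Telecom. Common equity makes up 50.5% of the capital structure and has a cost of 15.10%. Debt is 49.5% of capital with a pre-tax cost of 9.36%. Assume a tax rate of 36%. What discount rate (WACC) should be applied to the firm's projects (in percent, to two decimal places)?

After-tax cost of debt = 9.36% × (1 − 36%) = 5.9904%.
WACC = 0.505 × 15.1000% + 0.495 × 5.9904% = 10.5907%.

10.59%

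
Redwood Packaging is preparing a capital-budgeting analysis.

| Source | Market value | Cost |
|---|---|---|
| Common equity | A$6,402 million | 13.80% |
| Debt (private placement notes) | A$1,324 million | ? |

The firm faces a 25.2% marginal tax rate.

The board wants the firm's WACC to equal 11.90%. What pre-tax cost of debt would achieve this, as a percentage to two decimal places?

Total capital V = 6402 + 1324 = 7726.
Equity weight = 6402/7726 = 0.8286.
Private placement notes weight = 1324/7726 = 0.1714.
Equity contribution = 0.8286 × 13.8% = 11.4351%.
Remaining for debt = 11.9% − 11.4351% = 0.4649%.
Rd × (1 − 25.2%) × 0.1714 = 0.4649%  ⇒  Rd = 3.6268%.

3.63%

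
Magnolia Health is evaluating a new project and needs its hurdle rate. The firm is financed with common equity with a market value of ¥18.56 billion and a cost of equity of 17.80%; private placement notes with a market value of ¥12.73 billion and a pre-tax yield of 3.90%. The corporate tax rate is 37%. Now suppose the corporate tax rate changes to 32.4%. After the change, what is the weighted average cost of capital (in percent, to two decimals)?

11.63%

After the change:
Total capital V = 18.56 + 12.73 = 31.29.
Equity: weight = 18.56/31.29 = 0.5932; cost = 17.8%.
Private placement notes: weight = 12.73/31.29 = 0.4068; after-tax cost = 3.9% × (1 − 32.4%) = 2.6364%.
WACC = 0.5932 × 17.8000% + 0.4068 × 2.6364% = 11.6309%.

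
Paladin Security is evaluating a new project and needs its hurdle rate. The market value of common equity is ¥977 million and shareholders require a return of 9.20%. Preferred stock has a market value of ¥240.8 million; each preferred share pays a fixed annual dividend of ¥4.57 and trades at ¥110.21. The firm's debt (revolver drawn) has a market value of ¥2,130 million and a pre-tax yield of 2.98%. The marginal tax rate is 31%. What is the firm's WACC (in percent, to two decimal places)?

Cost of preferred: Rp = 4.57 / 110.21 = 4.1466%.
Total capital V = 977 + 240.8 + 2130 = 3347.8.
Equity: weight = 977/3347.8 = 0.2918; cost = 9.2%.
Preferred: weight = 240.8/3347.8 = 0.0719; cost = 4.1466%.
Revolver drawn: weight = 2130/3347.8 = 0.6362; after-tax cost = 2.98% × (1 − 31%) = 2.0562%.
WACC = 0.2918 × 9.2000% + 0.0719 × 4.1466% + 0.6362 × 2.0562% = 4.2914%.

4.29%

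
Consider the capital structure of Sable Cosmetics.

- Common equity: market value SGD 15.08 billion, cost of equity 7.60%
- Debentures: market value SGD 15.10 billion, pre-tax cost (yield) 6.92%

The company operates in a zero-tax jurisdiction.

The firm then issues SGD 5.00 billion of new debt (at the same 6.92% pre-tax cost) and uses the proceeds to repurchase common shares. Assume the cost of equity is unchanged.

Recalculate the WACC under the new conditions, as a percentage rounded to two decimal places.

7.15%

After the change:
Total capital V = 10.08 + 20.1 = 30.18.
Equity: weight = 10.08/30.18 = 0.3340; cost = 7.6%.
Debentures: weight = 20.1/30.18 = 0.6660; after-tax cost = 6.92% × (1 − 0%) = 6.9200%.
WACC = 0.3340 × 7.6000% + 0.6660 × 6.9200% = 7.1471%.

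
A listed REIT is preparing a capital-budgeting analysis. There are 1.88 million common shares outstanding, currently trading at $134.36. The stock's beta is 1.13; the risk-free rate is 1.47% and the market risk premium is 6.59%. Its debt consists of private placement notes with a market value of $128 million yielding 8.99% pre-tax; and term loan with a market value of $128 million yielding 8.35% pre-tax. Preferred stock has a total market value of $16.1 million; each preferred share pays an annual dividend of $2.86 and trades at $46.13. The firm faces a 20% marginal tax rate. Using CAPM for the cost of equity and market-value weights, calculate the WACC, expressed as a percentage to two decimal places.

Cost of equity via CAPM: Re = 1.47% + 1.13 × 6.59% = 8.9167%.
Cost of preferred: Rp = 2.86 / 46.13 = 6.1999%.
Market value of equity E = 134.36 × 1.88m = 252.5968m.
Total capital V = 252.5968 + 16.1 + 128 + 128 = 524.6968.
Equity: weight = 252.5968/524.6968 = 0.4814; cost = 8.9167%.
Preferred: weight = 16.1/524.6968 = 0.0307; cost = 6.1999%.
Private placement notes: weight = 128/524.6968 = 0.2440; after-tax cost = 8.99% × (1 − 20%) = 7.1920%.
Term loan: weight = 128/524.6968 = 0.2440; after-tax cost = 8.35% × (1 − 20%) = 6.6800%.
WACC = 0.4814 × 8.9167% + 0.0307 × 6.1999% + 0.2440 × 7.1920% + 0.2440 × 6.6800% = 7.8670%.

7.87%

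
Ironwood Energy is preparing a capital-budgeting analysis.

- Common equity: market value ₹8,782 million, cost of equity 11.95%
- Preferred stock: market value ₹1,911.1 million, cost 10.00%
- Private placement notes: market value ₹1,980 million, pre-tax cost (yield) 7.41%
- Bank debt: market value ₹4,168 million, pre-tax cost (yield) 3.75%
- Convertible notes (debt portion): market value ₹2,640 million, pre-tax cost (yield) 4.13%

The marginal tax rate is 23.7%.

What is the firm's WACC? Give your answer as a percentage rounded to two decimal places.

7.98%

Total capital V = 8782 + 1911.1 + 1980 + 4168 + 2640 = 19481.1.
Equity: weight = 8782/19481.1 = 0.4508; cost = 11.95%.
Preferred: weight = 1911.1/19481.1 = 0.0981; cost = 10%.
Private placement notes: weight = 1980/19481.1 = 0.1016; after-tax cost = 7.41% × (1 − 23.7%) = 5.6538%.
Bank debt: weight = 4168/19481.1 = 0.2140; after-tax cost = 3.75% × (1 − 23.7%) = 2.8613%.
Convertible notes (debt portion): weight = 2640/19481.1 = 0.1355; after-tax cost = 4.13% × (1 − 23.7%) = 3.1512%.
WACC = 0.4508 × 11.9500% + 0.0981 × 10.0000% + 0.1016 × 5.6538% + 0.2140 × 2.8613% + 0.1355 × 3.1512% = 7.9819%.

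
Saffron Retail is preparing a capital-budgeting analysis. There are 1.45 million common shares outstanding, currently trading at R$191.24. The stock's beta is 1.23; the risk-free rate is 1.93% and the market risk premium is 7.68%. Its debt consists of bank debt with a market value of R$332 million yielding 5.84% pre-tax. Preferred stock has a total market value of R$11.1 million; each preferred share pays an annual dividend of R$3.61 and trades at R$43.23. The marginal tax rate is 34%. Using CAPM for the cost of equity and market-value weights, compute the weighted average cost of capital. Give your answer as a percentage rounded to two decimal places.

7.30%

Cost of equity via CAPM: Re = 1.93% + 1.23 × 7.68% = 11.3764%.
Cost of preferred: Rp = 3.61 / 43.23 = 8.3507%.
Market value of equity E = 191.24 × 1.45m = 277.298m.
Total capital V = 277.298 + 11.1 + 332 = 620.398.
Equity: weight = 277.298/620.398 = 0.4470; cost = 11.3764%.
Preferred: weight = 11.1/620.398 = 0.0179; cost = 8.3507%.
Bank debt: weight = 332/620.398 = 0.5351; after-tax cost = 5.84% × (1 − 34%) = 3.8544%.
WACC = 0.4470 × 11.3764% + 0.0179 × 8.3507% + 0.5351 × 3.8544% = 7.2969%.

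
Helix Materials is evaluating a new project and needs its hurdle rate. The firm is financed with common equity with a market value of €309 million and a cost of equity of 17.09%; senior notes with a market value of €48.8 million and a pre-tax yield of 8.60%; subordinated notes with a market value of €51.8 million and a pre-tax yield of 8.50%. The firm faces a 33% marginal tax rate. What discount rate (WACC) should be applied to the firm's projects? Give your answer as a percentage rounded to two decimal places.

14.30%

Total capital V = 309 + 48.8 + 51.8 = 409.6.
Equity: weight = 309/409.6 = 0.7544; cost = 17.09%.
Senior notes: weight = 48.8/409.6 = 0.1191; after-tax cost = 8.6% × (1 − 33%) = 5.7620%.
Subordinated notes: weight = 51.8/409.6 = 0.1265; after-tax cost = 8.5% × (1 − 33%) = 5.6950%.
WACC = 0.7544 × 17.0900% + 0.1191 × 5.7620% + 0.1265 × 5.6950% = 14.2993%.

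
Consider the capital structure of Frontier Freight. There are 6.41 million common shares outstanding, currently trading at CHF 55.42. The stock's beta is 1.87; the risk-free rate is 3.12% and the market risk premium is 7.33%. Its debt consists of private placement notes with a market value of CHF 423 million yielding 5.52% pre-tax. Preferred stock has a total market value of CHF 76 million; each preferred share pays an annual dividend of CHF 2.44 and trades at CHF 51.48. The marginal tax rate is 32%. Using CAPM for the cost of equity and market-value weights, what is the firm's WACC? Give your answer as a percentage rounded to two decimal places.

9.28%

Cost of equity via CAPM: Re = 3.12% + 1.87 × 7.33% = 16.8271%.
Cost of preferred: Rp = 2.44 / 51.48 = 4.7397%.
Market value of equity E = 55.42 × 6.41m = 355.2422m.
Total capital V = 355.2422 + 76 + 423 = 854.2422.
Equity: weight = 355.2422/854.2422 = 0.4159; cost = 16.8271%.
Preferred: weight = 76/854.2422 = 0.0890; cost = 4.7397%.
Private placement notes: weight = 423/854.2422 = 0.4952; after-tax cost = 5.52% × (1 − 32%) = 3.7536%.
WACC = 0.4159 × 16.8271% + 0.0890 × 4.7397% + 0.4952 × 3.7536% = 9.2780%.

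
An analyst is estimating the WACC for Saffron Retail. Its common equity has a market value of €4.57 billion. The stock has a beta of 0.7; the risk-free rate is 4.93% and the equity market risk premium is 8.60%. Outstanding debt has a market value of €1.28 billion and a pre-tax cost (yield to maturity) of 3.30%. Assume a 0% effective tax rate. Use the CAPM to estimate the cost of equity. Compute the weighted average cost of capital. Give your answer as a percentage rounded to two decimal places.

9.28%

Cost of equity via CAPM: Re = 4.93% + 0.7 × 8.6% = 10.9500%.
Total capital V = 4.57 + 1.28 = 5.85.
Equity: weight = 4.57/5.85 = 0.7812; cost = 10.95%.
Debt: weight = 1.28/5.85 = 0.2188; after-tax cost = 3.3% × (1 − 0%) = 3.3000%.
WACC = 0.7812 × 10.9500% + 0.2188 × 3.3000% = 9.2762%.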